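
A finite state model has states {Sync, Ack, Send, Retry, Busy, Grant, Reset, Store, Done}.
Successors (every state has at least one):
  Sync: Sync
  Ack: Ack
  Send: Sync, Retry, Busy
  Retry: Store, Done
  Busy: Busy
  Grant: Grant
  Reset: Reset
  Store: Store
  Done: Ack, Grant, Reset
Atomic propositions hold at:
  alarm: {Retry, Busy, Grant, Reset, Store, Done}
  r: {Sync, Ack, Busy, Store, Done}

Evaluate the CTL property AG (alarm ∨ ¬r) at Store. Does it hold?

Yes

Sat(¬r) = {Send, Retry, Grant, Reset}
Sat(alarm ∨ ¬r) = {Send, Retry, Busy, Grant, Reset, Store, Done}
AG (alarm ∨ ¬r): greatest fixpoint, start Z0 = {Send, Retry, Busy, Grant, Reset, Store, Done}, keep only states in Sat with every successor in Z. Z1 = {Retry, Busy, Grant, Reset, Store}; Z2 = {Busy, Grant, Reset, Store}; fixed.
Sat(AG (alarm ∨ ¬r)) = {Busy, Grant, Reset, Store}
Store ∈ Sat(AG (alarm ∨ ¬r)) = {Busy, Grant, Reset, Store}, so the formula holds at Store.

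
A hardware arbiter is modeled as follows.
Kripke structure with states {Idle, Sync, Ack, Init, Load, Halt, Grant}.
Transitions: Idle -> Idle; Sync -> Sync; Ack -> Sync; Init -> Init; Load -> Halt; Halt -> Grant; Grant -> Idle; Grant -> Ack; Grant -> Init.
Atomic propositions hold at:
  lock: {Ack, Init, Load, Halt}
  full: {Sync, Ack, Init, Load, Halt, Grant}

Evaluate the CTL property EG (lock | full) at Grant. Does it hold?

Yes

Sat(lock | full) = {Sync, Ack, Init, Load, Halt, Grant}
EG (lock | full): greatest fixpoint, start Z0 = {Sync, Ack, Init, Load, Halt, Grant}, keep only states in Sat with some successor in Z. Already a fixed point.
Sat(EG (lock | full)) = {Sync, Ack, Init, Load, Halt, Grant}
Grant ∈ Sat(EG (lock | full)) = {Sync, Ack, Init, Load, Halt, Grant}, so the formula holds at Grant.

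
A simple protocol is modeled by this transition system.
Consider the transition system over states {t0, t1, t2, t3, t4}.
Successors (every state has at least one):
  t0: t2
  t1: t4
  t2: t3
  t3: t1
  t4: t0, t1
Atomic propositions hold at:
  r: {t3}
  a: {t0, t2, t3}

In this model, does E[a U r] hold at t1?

No

E[a U r]: least fixpoint, start Z0 = Sat(r) = {t3}, add states in Sat(a) with some successor in Z. Z1 = {t2, t3}; Z2 = {t0, t2, t3}; fixed.
Sat(E[a U r]) = {t0, t2, t3}
t1 ∉ Sat(E[a U r]) = {t0, t2, t3}, so the formula does not hold at t1.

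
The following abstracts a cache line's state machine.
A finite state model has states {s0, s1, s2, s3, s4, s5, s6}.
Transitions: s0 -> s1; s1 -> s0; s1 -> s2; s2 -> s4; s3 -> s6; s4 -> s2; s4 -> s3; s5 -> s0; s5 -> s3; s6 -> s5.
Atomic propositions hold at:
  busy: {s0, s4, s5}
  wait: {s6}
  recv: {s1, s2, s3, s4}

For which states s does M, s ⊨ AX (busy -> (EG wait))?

{s0, s3, s4}

EG wait: greatest fixpoint, start Z0 = {s6}, keep only states in Sat with some successor in Z. Z1 = ∅; fixed.
Sat(EG wait) = ∅
Sat(busy -> (EG wait)) = {s1, s2, s3, s6}
Sat(AX (busy -> (EG wait))) = {s : every successor in {s1, s2, s3, s6}} = {s0, s3, s4}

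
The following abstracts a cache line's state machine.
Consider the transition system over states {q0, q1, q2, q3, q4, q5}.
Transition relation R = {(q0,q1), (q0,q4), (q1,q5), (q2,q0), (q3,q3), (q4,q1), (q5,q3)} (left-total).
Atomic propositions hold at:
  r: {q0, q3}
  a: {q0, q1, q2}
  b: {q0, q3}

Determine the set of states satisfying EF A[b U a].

A[b U a]: least fixpoint, start Z0 = Sat(a) = {q0, q1, q2}, add states in Sat(b) with every successor in Z. Already a fixed point.
Sat(A[b U a]) = {q0, q1, q2}
EF A[b U a]: least fixpoint, start Z0 = {q0, q1, q2}, add states with some successor in Z. Z1 = {q0, q1, q2, q4}; fixed.
Sat(EF A[b U a]) = {q0, q1, q2, q4}

{q0, q1, q2, q4}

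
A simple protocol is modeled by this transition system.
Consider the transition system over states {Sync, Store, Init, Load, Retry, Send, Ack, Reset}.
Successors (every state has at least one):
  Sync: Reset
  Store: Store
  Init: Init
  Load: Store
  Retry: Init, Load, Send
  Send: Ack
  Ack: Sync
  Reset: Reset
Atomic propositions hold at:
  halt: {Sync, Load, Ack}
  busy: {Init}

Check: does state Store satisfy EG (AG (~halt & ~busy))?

Yes

Sat(~halt) = {Store, Init, Retry, Send, Reset}
Sat(~busy) = {Sync, Store, Load, Retry, Send, Ack, Reset}
Sat(~halt & ~busy) = {Store, Retry, Send, Reset}
AG (~halt & ~busy): greatest fixpoint, start Z0 = {Store, Retry, Send, Reset}, keep only states in Sat with every successor in Z. Z1 = {Store, Reset}; fixed.
Sat(AG (~halt & ~busy)) = {Store, Reset}
EG (AG (~halt & ~busy)): greatest fixpoint, start Z0 = {Store, Reset}, keep only states in Sat with some successor in Z. Already a fixed point.
Sat(EG (AG (~halt & ~busy))) = {Store, Reset}
Store ∈ Sat(EG (AG (~halt & ~busy))) = {Store, Reset}, so the formula holds at Store.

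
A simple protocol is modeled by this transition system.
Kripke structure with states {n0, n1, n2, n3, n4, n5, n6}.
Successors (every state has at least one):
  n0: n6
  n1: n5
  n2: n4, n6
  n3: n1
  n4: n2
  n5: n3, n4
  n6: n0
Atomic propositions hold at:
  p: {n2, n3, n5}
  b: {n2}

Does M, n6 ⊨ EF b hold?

EF b: least fixpoint, start Z0 = {n2}, add states with some successor in Z. Z1 = {n2, n4}; Z2 = {n2, n4, n5}; Z3 = {n1, n2, n4, n5}; Z4 = {n1, n2, n3, n4, n5}; fixed.
Sat(EF b) = {n1, n2, n3, n4, n5}
n6 ∉ Sat(EF b) = {n1, n2, n3, n4, n5}, so the formula does not hold at n6.

No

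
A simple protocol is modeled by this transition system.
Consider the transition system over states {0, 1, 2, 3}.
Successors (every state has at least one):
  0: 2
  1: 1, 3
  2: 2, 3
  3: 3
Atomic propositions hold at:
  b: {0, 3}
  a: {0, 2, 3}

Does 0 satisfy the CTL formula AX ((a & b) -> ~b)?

Yes

Sat(a & b) = {0, 3}
Sat(~b) = {1, 2}
Sat((a & b) -> ~b) = {1, 2}
Sat(AX ((a & b) -> ~b)) = {s : every successor in {1, 2}} = {0}
0 ∈ Sat(AX ((a & b) -> ~b)) = {0}, so the formula holds at 0.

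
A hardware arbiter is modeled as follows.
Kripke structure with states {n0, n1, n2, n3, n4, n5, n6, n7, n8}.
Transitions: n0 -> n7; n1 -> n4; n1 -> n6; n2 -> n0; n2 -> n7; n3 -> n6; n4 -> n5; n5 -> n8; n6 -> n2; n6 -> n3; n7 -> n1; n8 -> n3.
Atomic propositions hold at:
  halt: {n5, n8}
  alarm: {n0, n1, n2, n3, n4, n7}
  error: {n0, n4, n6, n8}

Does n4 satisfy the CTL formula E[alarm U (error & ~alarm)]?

No

Sat(~alarm) = {n5, n6, n8}
Sat(error & ~alarm) = {n6, n8}
E[alarm U (error & ~alarm)]: least fixpoint, start Z0 = Sat((error & ~alarm)) = {n6, n8}, add states in Sat(alarm) with some successor in Z. Z1 = {n1, n3, n6, n8}; Z2 = {n1, n3, n6, n7, n8}; Z3 = {n0, n1, n2, n3, n6, n7, n8}; fixed.
Sat(E[alarm U (error & ~alarm)]) = {n0, n1, n2, n3, n6, n7, n8}
n4 ∉ Sat(E[alarm U (error & ~alarm)]) = {n0, n1, n2, n3, n6, n7, n8}, so the formula does not hold at n4.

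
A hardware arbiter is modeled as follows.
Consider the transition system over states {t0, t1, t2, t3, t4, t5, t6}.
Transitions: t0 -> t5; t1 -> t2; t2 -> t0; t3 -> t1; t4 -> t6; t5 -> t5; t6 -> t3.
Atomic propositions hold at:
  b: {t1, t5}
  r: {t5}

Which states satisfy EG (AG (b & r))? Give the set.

Sat(b & r) = {t5}
AG (b & r): greatest fixpoint, start Z0 = {t5}, keep only states in Sat with every successor in Z. Already a fixed point.
Sat(AG (b & r)) = {t5}
EG (AG (b & r)): greatest fixpoint, start Z0 = {t5}, keep only states in Sat with some successor in Z. Already a fixed point.
Sat(EG (AG (b & r))) = {t5}

{t5}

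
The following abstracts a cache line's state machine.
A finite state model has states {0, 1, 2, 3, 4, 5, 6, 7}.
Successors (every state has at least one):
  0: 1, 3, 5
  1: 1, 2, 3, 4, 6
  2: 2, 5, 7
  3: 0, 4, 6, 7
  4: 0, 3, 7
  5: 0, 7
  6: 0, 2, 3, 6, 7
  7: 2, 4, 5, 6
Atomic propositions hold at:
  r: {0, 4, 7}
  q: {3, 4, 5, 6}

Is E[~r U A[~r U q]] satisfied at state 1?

Yes

Sat(~r) = {1, 2, 3, 5, 6}
A[~r U q]: least fixpoint, start Z0 = Sat(q) = {3, 4, 5, 6}, add states in Sat(~r) with every successor in Z. Already a fixed point.
Sat(A[~r U q]) = {3, 4, 5, 6}
E[~r U A[~r U q]]: least fixpoint, start Z0 = Sat(A[~r U q]) = {3, 4, 5, 6}, add states in Sat(~r) with some successor in Z. Z1 = {1, 2, 3, 4, 5, 6}; fixed.
Sat(E[~r U A[~r U q]]) = {1, 2, 3, 4, 5, 6}
1 ∈ Sat(E[~r U A[~r U q]]) = {1, 2, 3, 4, 5, 6}, so the formula holds at 1.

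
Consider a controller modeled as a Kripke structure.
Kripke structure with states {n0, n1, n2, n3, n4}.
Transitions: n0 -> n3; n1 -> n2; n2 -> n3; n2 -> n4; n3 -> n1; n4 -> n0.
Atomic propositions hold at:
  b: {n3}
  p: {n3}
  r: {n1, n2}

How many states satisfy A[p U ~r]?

Sat(~r) = {n0, n3, n4}
A[p U ~r]: least fixpoint, start Z0 = Sat(~r) = {n0, n3, n4}, add states in Sat(p) with every successor in Z. Already a fixed point.
Sat(A[p U ~r]) = {n0, n3, n4}
|Sat(A[p U ~r])| = |{n0, n3, n4}| = 3.

3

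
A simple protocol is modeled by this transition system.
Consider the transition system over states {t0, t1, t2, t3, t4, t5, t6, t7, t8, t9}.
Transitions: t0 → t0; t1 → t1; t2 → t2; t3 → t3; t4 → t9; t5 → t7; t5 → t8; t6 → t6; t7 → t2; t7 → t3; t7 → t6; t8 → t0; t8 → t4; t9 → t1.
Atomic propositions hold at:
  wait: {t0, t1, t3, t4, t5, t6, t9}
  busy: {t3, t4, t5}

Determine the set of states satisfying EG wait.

EG wait: greatest fixpoint, start Z0 = {t0, t1, t3, t4, t5, t6, t9}, keep only states in Sat with some successor in Z. Z1 = {t0, t1, t3, t4, t6, t9}; fixed.
Sat(EG wait) = {t0, t1, t3, t4, t6, t9}

{t0, t1, t3, t4, t6, t9}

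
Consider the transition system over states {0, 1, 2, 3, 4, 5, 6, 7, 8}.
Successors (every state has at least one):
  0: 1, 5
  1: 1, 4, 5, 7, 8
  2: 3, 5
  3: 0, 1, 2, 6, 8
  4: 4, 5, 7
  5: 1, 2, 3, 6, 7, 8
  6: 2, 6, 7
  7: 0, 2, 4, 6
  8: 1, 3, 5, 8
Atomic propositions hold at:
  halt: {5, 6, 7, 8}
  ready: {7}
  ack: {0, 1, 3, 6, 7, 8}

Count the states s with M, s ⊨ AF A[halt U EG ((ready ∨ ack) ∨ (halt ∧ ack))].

6

Sat(ready ∨ ack) = {0, 1, 3, 6, 7, 8}
Sat(halt ∧ ack) = {6, 7, 8}
Sat((ready ∨ ack) ∨ (halt ∧ ack)) = {0, 1, 3, 6, 7, 8}
EG ((ready ∨ ack) ∨ (halt ∧ ack)): greatest fixpoint, start Z0 = {0, 1, 3, 6, 7, 8}, keep only states in Sat with some successor in Z. Already a fixed point.
Sat(EG ((ready ∨ ack) ∨ (halt ∧ ack))) = {0, 1, 3, 6, 7, 8}
A[halt U EG ((ready ∨ ack) ∨ (halt ∧ ack))]: least fixpoint, start Z0 = Sat(EG ((ready ∨ ack) ∨ (halt ∧ ack))) = {0, 1, 3, 6, 7, 8}, add states in Sat(halt) with every successor in Z. Already a fixed point.
Sat(A[halt U EG ((ready ∨ ack) ∨ (halt ∧ ack))]) = {0, 1, 3, 6, 7, 8}
AF A[halt U EG ((ready ∨ ack) ∨ (halt ∧ ack))]: least fixpoint, start Z0 = {0, 1, 3, 6, 7, 8}, add states with every successor in Z. Already a fixed point.
Sat(AF A[halt U EG ((ready ∨ ack) ∨ (halt ∧ ack))]) = {0, 1, 3, 6, 7, 8}
|Sat(AF A[halt U EG ((ready ∨ ack) ∨ (halt ∧ ack))])| = |{0, 1, 3, 6, 7, 8}| = 6.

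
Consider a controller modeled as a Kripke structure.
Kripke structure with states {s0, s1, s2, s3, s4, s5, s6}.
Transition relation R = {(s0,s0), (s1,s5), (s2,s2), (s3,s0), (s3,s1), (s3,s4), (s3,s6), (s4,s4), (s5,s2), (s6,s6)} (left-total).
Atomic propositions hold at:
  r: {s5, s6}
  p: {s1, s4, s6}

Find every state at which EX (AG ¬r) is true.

Sat(¬r) = {s0, s1, s2, s3, s4}
AG ¬r: greatest fixpoint, start Z0 = {s0, s1, s2, s3, s4}, keep only states in Sat with every successor in Z. Z1 = {s0, s2, s4}; fixed.
Sat(AG ¬r) = {s0, s2, s4}
Sat(EX (AG ¬r)) = {s : some successor in {s0, s2, s4}} = {s0, s2, s3, s4, s5}

{s0, s2, s3, s4, s5}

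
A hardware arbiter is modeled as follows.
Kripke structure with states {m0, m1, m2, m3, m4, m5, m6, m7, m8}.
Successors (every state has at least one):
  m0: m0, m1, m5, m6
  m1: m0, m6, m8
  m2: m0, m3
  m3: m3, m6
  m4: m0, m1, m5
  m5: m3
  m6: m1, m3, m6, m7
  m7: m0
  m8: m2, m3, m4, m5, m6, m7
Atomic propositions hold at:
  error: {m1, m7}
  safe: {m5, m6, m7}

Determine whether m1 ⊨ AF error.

Yes

AF error: least fixpoint, start Z0 = {m1, m7}, add states with every successor in Z. Already a fixed point.
Sat(AF error) = {m1, m7}
m1 ∈ Sat(AF error) = {m1, m7}, so the formula holds at m1.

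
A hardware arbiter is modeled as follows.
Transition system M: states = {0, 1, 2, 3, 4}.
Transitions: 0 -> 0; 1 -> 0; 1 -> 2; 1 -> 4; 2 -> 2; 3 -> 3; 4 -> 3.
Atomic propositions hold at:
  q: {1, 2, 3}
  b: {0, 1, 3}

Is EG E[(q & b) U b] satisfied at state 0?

Sat(q & b) = {1, 3}
E[(q & b) U b]: least fixpoint, start Z0 = Sat(b) = {0, 1, 3}, add states in Sat(q & b) with some successor in Z. Already a fixed point.
Sat(E[(q & b) U b]) = {0, 1, 3}
EG E[(q & b) U b]: greatest fixpoint, start Z0 = {0, 1, 3}, keep only states in Sat with some successor in Z. Already a fixed point.
Sat(EG E[(q & b) U b]) = {0, 1, 3}
0 ∈ Sat(EG E[(q & b) U b]) = {0, 1, 3}, so the formula holds at 0.

Yes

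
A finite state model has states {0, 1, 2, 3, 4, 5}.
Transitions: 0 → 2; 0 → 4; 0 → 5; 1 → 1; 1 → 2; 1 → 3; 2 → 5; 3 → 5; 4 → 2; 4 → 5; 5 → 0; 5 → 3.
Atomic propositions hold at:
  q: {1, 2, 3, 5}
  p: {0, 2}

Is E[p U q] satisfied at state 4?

No

E[p U q]: least fixpoint, start Z0 = Sat(q) = {1, 2, 3, 5}, add states in Sat(p) with some successor in Z. Z1 = {0, 1, 2, 3, 5}; fixed.
Sat(E[p U q]) = {0, 1, 2, 3, 5}
4 ∉ Sat(E[p U q]) = {0, 1, 2, 3, 5}, so the formula does not hold at 4.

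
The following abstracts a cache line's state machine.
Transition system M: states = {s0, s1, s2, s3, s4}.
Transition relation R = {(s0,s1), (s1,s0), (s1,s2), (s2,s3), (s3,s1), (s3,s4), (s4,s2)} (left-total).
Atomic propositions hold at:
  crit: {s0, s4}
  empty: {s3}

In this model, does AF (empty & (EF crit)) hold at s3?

EF crit: least fixpoint, start Z0 = {s0, s4}, add states with some successor in Z. Z1 = {s0, s1, s3, s4}; Z2 = {s0, s1, s2, s3, s4}; fixed.
Sat(EF crit) = {s0, s1, s2, s3, s4}
Sat(empty & (EF crit)) = {s3}
AF (empty & (EF crit)): least fixpoint, start Z0 = {s3}, add states with every successor in Z. Z1 = {s2, s3}; Z2 = {s2, s3, s4}; fixed.
Sat(AF (empty & (EF crit))) = {s2, s3, s4}
s3 ∈ Sat(AF (empty & (EF crit))) = {s2, s3, s4}, so the formula holds at s3.

Yes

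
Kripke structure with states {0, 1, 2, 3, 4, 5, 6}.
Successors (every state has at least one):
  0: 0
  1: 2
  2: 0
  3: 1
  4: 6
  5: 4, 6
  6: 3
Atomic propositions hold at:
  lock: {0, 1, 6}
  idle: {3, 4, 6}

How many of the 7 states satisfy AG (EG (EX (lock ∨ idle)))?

Sat(lock ∨ idle) = {0, 1, 3, 4, 6}
Sat(EX (lock ∨ idle)) = {s : some successor in {0, 1, 3, 4, 6}} = {0, 2, 3, 4, 5, 6}
EG (EX (lock ∨ idle)): greatest fixpoint, start Z0 = {0, 2, 3, 4, 5, 6}, keep only states in Sat with some successor in Z. Z1 = {0, 2, 4, 5, 6}; Z2 = {0, 2, 4, 5}; Z3 = {0, 2, 5}; Z4 = {0, 2}; fixed.
Sat(EG (EX (lock ∨ idle))) = {0, 2}
AG (EG (EX (lock ∨ idle))): greatest fixpoint, start Z0 = {0, 2}, keep only states in Sat with every successor in Z. Already a fixed point.
Sat(AG (EG (EX (lock ∨ idle)))) = {0, 2}
|Sat(AG (EG (EX (lock ∨ idle))))| = |{0, 2}| = 2.

2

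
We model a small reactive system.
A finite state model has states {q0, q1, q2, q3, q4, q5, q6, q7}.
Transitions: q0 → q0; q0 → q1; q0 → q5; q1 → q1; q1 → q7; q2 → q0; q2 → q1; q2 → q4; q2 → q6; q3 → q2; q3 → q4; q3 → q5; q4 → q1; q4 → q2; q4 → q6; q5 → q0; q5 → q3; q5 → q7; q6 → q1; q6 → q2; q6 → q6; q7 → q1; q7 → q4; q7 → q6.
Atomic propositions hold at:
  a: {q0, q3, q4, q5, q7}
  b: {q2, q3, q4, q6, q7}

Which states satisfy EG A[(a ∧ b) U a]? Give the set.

Sat(a ∧ b) = {q3, q4, q7}
A[(a ∧ b) U a]: least fixpoint, start Z0 = Sat(a) = {q0, q3, q4, q5, q7}, add states in Sat(a ∧ b) with every successor in Z. Already a fixed point.
Sat(A[(a ∧ b) U a]) = {q0, q3, q4, q5, q7}
EG A[(a ∧ b) U a]: greatest fixpoint, start Z0 = {q0, q3, q4, q5, q7}, keep only states in Sat with some successor in Z. Z1 = {q0, q3, q5, q7}; Z2 = {q0, q3, q5}; fixed.
Sat(EG A[(a ∧ b) U a]) = {q0, q3, q5}

{q0, q3, q5}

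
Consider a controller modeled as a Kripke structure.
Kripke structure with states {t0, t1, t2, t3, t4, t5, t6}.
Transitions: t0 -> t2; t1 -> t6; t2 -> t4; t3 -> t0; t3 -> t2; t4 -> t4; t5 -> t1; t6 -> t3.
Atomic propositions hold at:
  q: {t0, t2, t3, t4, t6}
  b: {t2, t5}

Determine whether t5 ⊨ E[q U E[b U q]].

No

E[b U q]: least fixpoint, start Z0 = Sat(q) = {t0, t2, t3, t4, t6}, add states in Sat(b) with some successor in Z. Already a fixed point.
Sat(E[b U q]) = {t0, t2, t3, t4, t6}
E[q U E[b U q]]: least fixpoint, start Z0 = Sat(E[b U q]) = {t0, t2, t3, t4, t6}, add states in Sat(q) with some successor in Z. Already a fixed point.
Sat(E[q U E[b U q]]) = {t0, t2, t3, t4, t6}
t5 ∉ Sat(E[q U E[b U q]]) = {t0, t2, t3, t4, t6}, so the formula does not hold at t5.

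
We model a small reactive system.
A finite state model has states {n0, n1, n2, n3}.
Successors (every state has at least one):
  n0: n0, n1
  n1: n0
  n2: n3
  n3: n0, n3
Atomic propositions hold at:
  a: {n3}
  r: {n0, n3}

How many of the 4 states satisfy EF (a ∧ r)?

2

Sat(a ∧ r) = {n3}
EF (a ∧ r): least fixpoint, start Z0 = {n3}, add states with some successor in Z. Z1 = {n2, n3}; fixed.
Sat(EF (a ∧ r)) = {n2, n3}
|Sat(EF (a ∧ r))| = |{n2, n3}| = 2.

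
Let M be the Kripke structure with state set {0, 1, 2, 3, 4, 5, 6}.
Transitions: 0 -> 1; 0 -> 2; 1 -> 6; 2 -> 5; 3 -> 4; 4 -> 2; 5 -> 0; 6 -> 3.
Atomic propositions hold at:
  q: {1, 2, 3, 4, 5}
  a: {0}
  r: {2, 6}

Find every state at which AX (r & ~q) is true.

{1}

Sat(~q) = {0, 6}
Sat(r & ~q) = {6}
Sat(AX (r & ~q)) = {s : every successor in {6}} = {1}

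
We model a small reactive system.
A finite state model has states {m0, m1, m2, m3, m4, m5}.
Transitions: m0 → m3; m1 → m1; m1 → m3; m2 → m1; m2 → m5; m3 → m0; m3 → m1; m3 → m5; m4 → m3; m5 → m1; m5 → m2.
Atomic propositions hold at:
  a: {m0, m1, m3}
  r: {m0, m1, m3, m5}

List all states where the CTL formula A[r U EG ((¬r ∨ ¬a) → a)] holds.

Sat(¬r) = {m2, m4}
Sat(¬a) = {m2, m4, m5}
Sat(¬r ∨ ¬a) = {m2, m4, m5}
Sat((¬r ∨ ¬a) → a) = {m0, m1, m3}
EG ((¬r ∨ ¬a) → a): greatest fixpoint, start Z0 = {m0, m1, m3}, keep only states in Sat with some successor in Z. Already a fixed point.
Sat(EG ((¬r ∨ ¬a) → a)) = {m0, m1, m3}
A[r U EG ((¬r ∨ ¬a) → a)]: least fixpoint, start Z0 = Sat(EG ((¬r ∨ ¬a) → a)) = {m0, m1, m3}, add states in Sat(r) with every successor in Z. Already a fixed point.
Sat(A[r U EG ((¬r ∨ ¬a) → a)]) = {m0, m1, m3}

{m0, m1, m3}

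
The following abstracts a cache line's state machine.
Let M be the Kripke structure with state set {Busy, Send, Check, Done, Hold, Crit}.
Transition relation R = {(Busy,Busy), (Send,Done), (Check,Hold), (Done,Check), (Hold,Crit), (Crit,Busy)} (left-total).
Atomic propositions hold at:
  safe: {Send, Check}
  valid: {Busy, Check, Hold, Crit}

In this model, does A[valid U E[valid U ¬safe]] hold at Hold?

Sat(¬safe) = {Busy, Done, Hold, Crit}
E[valid U ¬safe]: least fixpoint, start Z0 = Sat(¬safe) = {Busy, Done, Hold, Crit}, add states in Sat(valid) with some successor in Z. Z1 = {Busy, Check, Done, Hold, Crit}; fixed.
Sat(E[valid U ¬safe]) = {Busy, Check, Done, Hold, Crit}
A[valid U E[valid U ¬safe]]: least fixpoint, start Z0 = Sat(E[valid U ¬safe]) = {Busy, Check, Done, Hold, Crit}, add states in Sat(valid) with every successor in Z. Already a fixed point.
Sat(A[valid U E[valid U ¬safe]]) = {Busy, Check, Done, Hold, Crit}
Hold ∈ Sat(A[valid U E[valid U ¬safe]]) = {Busy, Check, Done, Hold, Crit}, so the formula holds at Hold.

Yes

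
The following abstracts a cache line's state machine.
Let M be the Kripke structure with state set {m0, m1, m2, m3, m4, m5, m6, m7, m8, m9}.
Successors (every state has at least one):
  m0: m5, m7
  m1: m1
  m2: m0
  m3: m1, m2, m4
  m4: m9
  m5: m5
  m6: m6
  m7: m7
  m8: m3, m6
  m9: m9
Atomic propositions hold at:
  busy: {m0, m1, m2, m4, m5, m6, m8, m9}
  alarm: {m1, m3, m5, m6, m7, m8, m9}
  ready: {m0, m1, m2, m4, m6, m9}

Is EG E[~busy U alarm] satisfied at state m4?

Sat(~busy) = {m3, m7}
E[~busy U alarm]: least fixpoint, start Z0 = Sat(alarm) = {m1, m3, m5, m6, m7, m8, m9}, add states in Sat(~busy) with some successor in Z. Already a fixed point.
Sat(E[~busy U alarm]) = {m1, m3, m5, m6, m7, m8, m9}
EG E[~busy U alarm]: greatest fixpoint, start Z0 = {m1, m3, m5, m6, m7, m8, m9}, keep only states in Sat with some successor in Z. Already a fixed point.
Sat(EG E[~busy U alarm]) = {m1, m3, m5, m6, m7, m8, m9}
m4 ∉ Sat(EG E[~busy U alarm]) = {m1, m3, m5, m6, m7, m8, m9}, so the formula does not hold at m4.

No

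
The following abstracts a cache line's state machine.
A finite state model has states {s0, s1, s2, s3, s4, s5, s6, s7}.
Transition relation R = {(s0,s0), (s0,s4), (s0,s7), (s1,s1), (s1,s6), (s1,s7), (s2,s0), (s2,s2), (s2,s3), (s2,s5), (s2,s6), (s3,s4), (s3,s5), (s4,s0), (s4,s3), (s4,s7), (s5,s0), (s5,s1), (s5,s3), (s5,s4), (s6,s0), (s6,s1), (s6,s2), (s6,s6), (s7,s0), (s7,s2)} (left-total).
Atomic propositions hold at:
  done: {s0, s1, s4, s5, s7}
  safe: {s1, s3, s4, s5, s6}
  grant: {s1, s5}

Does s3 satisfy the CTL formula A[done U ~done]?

Sat(~done) = {s2, s3, s6}
A[done U ~done]: least fixpoint, start Z0 = Sat(~done) = {s2, s3, s6}, add states in Sat(done) with every successor in Z. Already a fixed point.
Sat(A[done U ~done]) = {s2, s3, s6}
s3 ∈ Sat(A[done U ~done]) = {s2, s3, s6}, so the formula holds at s3.

Yes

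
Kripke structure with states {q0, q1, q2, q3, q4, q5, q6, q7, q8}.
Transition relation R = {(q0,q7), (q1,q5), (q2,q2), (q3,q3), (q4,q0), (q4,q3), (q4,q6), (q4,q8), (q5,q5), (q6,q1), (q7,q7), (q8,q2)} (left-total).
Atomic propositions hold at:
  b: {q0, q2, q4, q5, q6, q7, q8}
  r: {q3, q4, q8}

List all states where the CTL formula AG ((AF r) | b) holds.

{q0, q2, q3, q5, q7, q8}

AF r: least fixpoint, start Z0 = {q3, q4, q8}, add states with every successor in Z. Already a fixed point.
Sat(AF r) = {q3, q4, q8}
Sat((AF r) | b) = {q0, q2, q3, q4, q5, q6, q7, q8}
AG ((AF r) | b): greatest fixpoint, start Z0 = {q0, q2, q3, q4, q5, q6, q7, q8}, keep only states in Sat with every successor in Z. Z1 = {q0, q2, q3, q4, q5, q7, q8}; Z2 = {q0, q2, q3, q5, q7, q8}; fixed.
Sat(AG ((AF r) | b)) = {q0, q2, q3, q5, q7, q8}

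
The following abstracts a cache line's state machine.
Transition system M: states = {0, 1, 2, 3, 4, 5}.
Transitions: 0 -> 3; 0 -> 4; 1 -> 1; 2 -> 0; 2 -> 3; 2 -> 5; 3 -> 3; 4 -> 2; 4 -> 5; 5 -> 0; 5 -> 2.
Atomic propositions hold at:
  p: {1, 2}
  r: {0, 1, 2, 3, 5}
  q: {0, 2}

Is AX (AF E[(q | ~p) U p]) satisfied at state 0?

Sat(~p) = {0, 3, 4, 5}
Sat(q | ~p) = {0, 2, 3, 4, 5}
E[(q | ~p) U p]: least fixpoint, start Z0 = Sat(p) = {1, 2}, add states in Sat(q | ~p) with some successor in Z. Z1 = {1, 2, 4, 5}; Z2 = {0, 1, 2, 4, 5}; fixed.
Sat(E[(q | ~p) U p]) = {0, 1, 2, 4, 5}
AF E[(q | ~p) U p]: least fixpoint, start Z0 = {0, 1, 2, 4, 5}, add states with every successor in Z. Already a fixed point.
Sat(AF E[(q | ~p) U p]) = {0, 1, 2, 4, 5}
Sat(AX (AF E[(q | ~p) U p])) = {s : every successor in {0, 1, 2, 4, 5}} = {1, 4, 5}
0 ∉ Sat(AX (AF E[(q | ~p) U p])) = {1, 4, 5}, so the formula does not hold at 0.

No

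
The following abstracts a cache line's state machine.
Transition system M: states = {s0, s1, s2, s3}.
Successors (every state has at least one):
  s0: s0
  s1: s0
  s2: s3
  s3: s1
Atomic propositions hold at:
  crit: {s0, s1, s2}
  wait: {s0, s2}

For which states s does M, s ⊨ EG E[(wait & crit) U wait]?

{s0}

Sat(wait & crit) = {s0, s2}
E[(wait & crit) U wait]: least fixpoint, start Z0 = Sat(wait) = {s0, s2}, add states in Sat(wait & crit) with some successor in Z. Already a fixed point.
Sat(E[(wait & crit) U wait]) = {s0, s2}
EG E[(wait & crit) U wait]: greatest fixpoint, start Z0 = {s0, s2}, keep only states in Sat with some successor in Z. Z1 = {s0}; fixed.
Sat(EG E[(wait & crit) U wait]) = {s0}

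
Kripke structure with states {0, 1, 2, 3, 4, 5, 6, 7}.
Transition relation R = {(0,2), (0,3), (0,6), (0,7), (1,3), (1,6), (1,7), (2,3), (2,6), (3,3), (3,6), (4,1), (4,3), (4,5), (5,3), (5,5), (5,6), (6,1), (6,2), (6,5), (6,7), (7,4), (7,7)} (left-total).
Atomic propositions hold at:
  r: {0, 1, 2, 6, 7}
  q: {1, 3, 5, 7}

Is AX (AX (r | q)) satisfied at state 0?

No

Sat(r | q) = {0, 1, 2, 3, 5, 6, 7}
Sat(AX (r | q)) = {s : every successor in {0, 1, 2, 3, 5, 6, 7}} = {0, 1, 2, 3, 4, 5, 6}
Sat(AX (AX (r | q))) = {s : every successor in {0, 1, 2, 3, 4, 5, 6}} = {2, 3, 4, 5}
0 ∉ Sat(AX (AX (r | q))) = {2, 3, 4, 5}, so the formula does not hold at 0.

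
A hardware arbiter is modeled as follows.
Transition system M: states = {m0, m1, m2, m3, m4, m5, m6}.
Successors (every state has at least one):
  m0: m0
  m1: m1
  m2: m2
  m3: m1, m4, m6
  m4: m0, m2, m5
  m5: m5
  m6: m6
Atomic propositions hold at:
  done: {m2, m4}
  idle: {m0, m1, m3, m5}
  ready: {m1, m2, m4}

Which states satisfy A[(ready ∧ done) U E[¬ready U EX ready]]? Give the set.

{m1, m2, m3, m4}

Sat(ready ∧ done) = {m2, m4}
Sat(¬ready) = {m0, m3, m5, m6}
Sat(EX ready) = {s : some successor in {m1, m2, m4}} = {m1, m2, m3, m4}
E[¬ready U EX ready]: least fixpoint, start Z0 = Sat(EX ready) = {m1, m2, m3, m4}, add states in Sat(¬ready) with some successor in Z. Already a fixed point.
Sat(E[¬ready U EX ready]) = {m1, m2, m3, m4}
A[(ready ∧ done) U E[¬ready U EX ready]]: least fixpoint, start Z0 = Sat(E[¬ready U EX ready]) = {m1, m2, m3, m4}, add states in Sat(ready ∧ done) with every successor in Z. Already a fixed point.
Sat(A[(ready ∧ done) U E[¬ready U EX ready]]) = {m1, m2, m3, m4}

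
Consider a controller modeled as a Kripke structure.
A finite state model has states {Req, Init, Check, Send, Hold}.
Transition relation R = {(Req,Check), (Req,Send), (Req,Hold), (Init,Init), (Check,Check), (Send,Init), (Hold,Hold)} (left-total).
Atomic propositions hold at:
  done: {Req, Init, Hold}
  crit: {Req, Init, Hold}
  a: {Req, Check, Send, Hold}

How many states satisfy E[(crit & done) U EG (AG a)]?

Sat(crit & done) = {Req, Init, Hold}
AG a: greatest fixpoint, start Z0 = {Req, Check, Send, Hold}, keep only states in Sat with every successor in Z. Z1 = {Req, Check, Hold}; Z2 = {Check, Hold}; fixed.
Sat(AG a) = {Check, Hold}
EG (AG a): greatest fixpoint, start Z0 = {Check, Hold}, keep only states in Sat with some successor in Z. Already a fixed point.
Sat(EG (AG a)) = {Check, Hold}
E[(crit & done) U EG (AG a)]: least fixpoint, start Z0 = Sat(EG (AG a)) = {Check, Hold}, add states in Sat(crit & done) with some successor in Z. Z1 = {Req, Check, Hold}; fixed.
Sat(E[(crit & done) U EG (AG a)]) = {Req, Check, Hold}
|Sat(E[(crit & done) U EG (AG a)])| = |{Req, Check, Hold}| = 3.

3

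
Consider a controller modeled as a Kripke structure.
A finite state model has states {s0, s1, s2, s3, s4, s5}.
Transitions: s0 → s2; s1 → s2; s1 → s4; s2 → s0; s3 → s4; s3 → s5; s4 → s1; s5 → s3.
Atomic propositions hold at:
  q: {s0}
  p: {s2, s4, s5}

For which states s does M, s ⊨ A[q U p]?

A[q U p]: least fixpoint, start Z0 = Sat(p) = {s2, s4, s5}, add states in Sat(q) with every successor in Z. Z1 = {s0, s2, s4, s5}; fixed.
Sat(A[q U p]) = {s0, s2, s4, s5}

{s0, s2, s4, s5}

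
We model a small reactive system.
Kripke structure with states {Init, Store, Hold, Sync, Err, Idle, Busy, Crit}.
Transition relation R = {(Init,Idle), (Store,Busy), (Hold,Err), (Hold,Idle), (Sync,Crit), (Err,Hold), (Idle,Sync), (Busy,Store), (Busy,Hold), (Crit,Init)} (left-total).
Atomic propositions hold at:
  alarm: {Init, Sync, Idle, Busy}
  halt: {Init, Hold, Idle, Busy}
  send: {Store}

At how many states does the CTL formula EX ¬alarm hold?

4

Sat(¬alarm) = {Store, Hold, Err, Crit}
Sat(EX ¬alarm) = {s : some successor in {Store, Hold, Err, Crit}} = {Hold, Sync, Err, Busy}
|Sat(EX ¬alarm)| = |{Hold, Sync, Err, Busy}| = 4.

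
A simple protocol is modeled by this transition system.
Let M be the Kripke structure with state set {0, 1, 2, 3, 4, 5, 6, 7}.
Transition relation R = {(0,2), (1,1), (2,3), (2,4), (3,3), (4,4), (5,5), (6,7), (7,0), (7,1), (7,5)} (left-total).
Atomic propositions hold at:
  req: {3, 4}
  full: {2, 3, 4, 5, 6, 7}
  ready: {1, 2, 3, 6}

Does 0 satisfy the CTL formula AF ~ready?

Yes

Sat(~ready) = {0, 4, 5, 7}
AF ~ready: least fixpoint, start Z0 = {0, 4, 5, 7}, add states with every successor in Z. Z1 = {0, 4, 5, 6, 7}; fixed.
Sat(AF ~ready) = {0, 4, 5, 6, 7}
0 ∈ Sat(AF ~ready) = {0, 4, 5, 6, 7}, so the formula holds at 0.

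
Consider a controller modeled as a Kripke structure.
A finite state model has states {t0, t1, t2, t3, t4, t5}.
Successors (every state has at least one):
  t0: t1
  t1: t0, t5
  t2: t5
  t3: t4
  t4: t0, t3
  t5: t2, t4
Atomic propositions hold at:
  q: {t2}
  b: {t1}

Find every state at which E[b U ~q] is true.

{t0, t1, t3, t4, t5}

Sat(~q) = {t0, t1, t3, t4, t5}
E[b U ~q]: least fixpoint, start Z0 = Sat(~q) = {t0, t1, t3, t4, t5}, add states in Sat(b) with some successor in Z. Already a fixed point.
Sat(E[b U ~q]) = {t0, t1, t3, t4, t5}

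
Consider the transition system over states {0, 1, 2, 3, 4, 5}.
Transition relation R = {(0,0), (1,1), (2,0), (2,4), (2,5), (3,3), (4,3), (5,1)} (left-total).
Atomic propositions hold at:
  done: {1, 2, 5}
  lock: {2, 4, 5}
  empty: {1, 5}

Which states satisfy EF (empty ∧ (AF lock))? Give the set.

AF lock: least fixpoint, start Z0 = {2, 4, 5}, add states with every successor in Z. Already a fixed point.
Sat(AF lock) = {2, 4, 5}
Sat(empty ∧ (AF lock)) = {5}
EF (empty ∧ (AF lock)): least fixpoint, start Z0 = {5}, add states with some successor in Z. Z1 = {2, 5}; fixed.
Sat(EF (empty ∧ (AF lock))) = {2, 5}

{2, 5}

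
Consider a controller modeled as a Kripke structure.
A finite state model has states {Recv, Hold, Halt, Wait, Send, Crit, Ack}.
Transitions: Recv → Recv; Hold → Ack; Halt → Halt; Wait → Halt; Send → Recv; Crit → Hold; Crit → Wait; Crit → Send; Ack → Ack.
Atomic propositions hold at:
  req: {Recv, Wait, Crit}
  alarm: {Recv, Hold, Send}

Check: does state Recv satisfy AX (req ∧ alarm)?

Sat(req ∧ alarm) = {Recv}
Sat(AX (req ∧ alarm)) = {s : every successor in {Recv}} = {Recv, Send}
Recv ∈ Sat(AX (req ∧ alarm)) = {Recv, Send}, so the formula holds at Recv.

Yes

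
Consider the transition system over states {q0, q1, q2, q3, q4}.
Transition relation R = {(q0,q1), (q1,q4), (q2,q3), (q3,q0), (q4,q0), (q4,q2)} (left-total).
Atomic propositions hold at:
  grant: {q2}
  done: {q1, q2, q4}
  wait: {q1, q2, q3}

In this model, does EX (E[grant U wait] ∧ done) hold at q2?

No

E[grant U wait]: least fixpoint, start Z0 = Sat(wait) = {q1, q2, q3}, add states in Sat(grant) with some successor in Z. Already a fixed point.
Sat(E[grant U wait]) = {q1, q2, q3}
Sat(E[grant U wait] ∧ done) = {q1, q2}
Sat(EX (E[grant U wait] ∧ done)) = {s : some successor in {q1, q2}} = {q0, q4}
q2 ∉ Sat(EX (E[grant U wait] ∧ done)) = {q0, q4}, so the formula does not hold at q2.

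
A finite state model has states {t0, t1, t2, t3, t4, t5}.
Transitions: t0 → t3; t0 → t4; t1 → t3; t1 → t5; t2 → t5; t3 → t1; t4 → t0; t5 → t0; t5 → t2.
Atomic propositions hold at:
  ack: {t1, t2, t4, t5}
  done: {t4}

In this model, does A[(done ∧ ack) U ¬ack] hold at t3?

Yes

Sat(done ∧ ack) = {t4}
Sat(¬ack) = {t0, t3}
A[(done ∧ ack) U ¬ack]: least fixpoint, start Z0 = Sat(¬ack) = {t0, t3}, add states in Sat(done ∧ ack) with every successor in Z. Z1 = {t0, t3, t4}; fixed.
Sat(A[(done ∧ ack) U ¬ack]) = {t0, t3, t4}
t3 ∈ Sat(A[(done ∧ ack) U ¬ack]) = {t0, t3, t4}, so the formula holds at t3.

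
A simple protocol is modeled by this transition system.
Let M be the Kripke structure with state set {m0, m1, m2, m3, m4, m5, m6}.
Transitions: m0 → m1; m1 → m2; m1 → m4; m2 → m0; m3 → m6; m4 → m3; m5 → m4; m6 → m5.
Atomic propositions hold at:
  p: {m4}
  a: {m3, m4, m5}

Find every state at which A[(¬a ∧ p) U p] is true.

{m4}

Sat(¬a) = {m0, m1, m2, m6}
Sat(¬a ∧ p) = ∅
A[(¬a ∧ p) U p]: least fixpoint, start Z0 = Sat(p) = {m4}, add states in Sat(¬a ∧ p) with every successor in Z. Already a fixed point.
Sat(A[(¬a ∧ p) U p]) = {m4}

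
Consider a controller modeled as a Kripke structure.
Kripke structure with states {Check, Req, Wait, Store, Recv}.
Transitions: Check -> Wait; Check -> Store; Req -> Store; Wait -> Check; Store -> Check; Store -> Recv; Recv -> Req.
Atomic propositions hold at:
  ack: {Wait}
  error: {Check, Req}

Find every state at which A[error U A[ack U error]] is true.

A[ack U error]: least fixpoint, start Z0 = Sat(error) = {Check, Req}, add states in Sat(ack) with every successor in Z. Z1 = {Check, Req, Wait}; fixed.
Sat(A[ack U error]) = {Check, Req, Wait}
A[error U A[ack U error]]: least fixpoint, start Z0 = Sat(A[ack U error]) = {Check, Req, Wait}, add states in Sat(error) with every successor in Z. Already a fixed point.
Sat(A[error U A[ack U error]]) = {Check, Req, Wait}

{Check, Req, Wait}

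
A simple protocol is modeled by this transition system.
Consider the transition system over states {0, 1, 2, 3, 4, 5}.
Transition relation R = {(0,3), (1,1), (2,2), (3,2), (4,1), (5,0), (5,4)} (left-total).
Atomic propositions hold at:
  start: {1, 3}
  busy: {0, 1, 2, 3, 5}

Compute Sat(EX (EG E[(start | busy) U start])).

{1, 4}

Sat(start | busy) = {0, 1, 2, 3, 5}
E[(start | busy) U start]: least fixpoint, start Z0 = Sat(start) = {1, 3}, add states in Sat(start | busy) with some successor in Z. Z1 = {0, 1, 3}; Z2 = {0, 1, 3, 5}; fixed.
Sat(E[(start | busy) U start]) = {0, 1, 3, 5}
EG E[(start | busy) U start]: greatest fixpoint, start Z0 = {0, 1, 3, 5}, keep only states in Sat with some successor in Z. Z1 = {0, 1, 5}; Z2 = {1, 5}; Z3 = {1}; fixed.
Sat(EG E[(start | busy) U start]) = {1}
Sat(EX (EG E[(start | busy) U start])) = {s : some successor in {1}} = {1, 4}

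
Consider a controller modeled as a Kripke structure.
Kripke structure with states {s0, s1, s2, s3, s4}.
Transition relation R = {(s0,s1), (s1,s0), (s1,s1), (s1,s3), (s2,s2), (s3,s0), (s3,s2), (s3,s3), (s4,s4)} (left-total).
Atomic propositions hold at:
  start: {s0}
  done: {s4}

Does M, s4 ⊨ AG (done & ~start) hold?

Sat(~start) = {s1, s2, s3, s4}
Sat(done & ~start) = {s4}
AG (done & ~start): greatest fixpoint, start Z0 = {s4}, keep only states in Sat with every successor in Z. Already a fixed point.
Sat(AG (done & ~start)) = {s4}
s4 ∈ Sat(AG (done & ~start)) = {s4}, so the formula holds at s4.

Yes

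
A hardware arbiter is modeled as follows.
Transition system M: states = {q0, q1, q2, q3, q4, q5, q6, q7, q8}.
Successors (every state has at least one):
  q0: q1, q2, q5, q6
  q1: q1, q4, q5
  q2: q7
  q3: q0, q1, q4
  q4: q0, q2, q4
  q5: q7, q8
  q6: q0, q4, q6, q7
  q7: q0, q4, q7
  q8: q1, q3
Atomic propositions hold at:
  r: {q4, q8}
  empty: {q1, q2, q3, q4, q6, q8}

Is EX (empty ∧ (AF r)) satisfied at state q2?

No

AF r: least fixpoint, start Z0 = {q4, q8}, add states with every successor in Z. Already a fixed point.
Sat(AF r) = {q4, q8}
Sat(empty ∧ (AF r)) = {q4, q8}
Sat(EX (empty ∧ (AF r))) = {s : some successor in {q4, q8}} = {q1, q3, q4, q5, q6, q7}
q2 ∉ Sat(EX (empty ∧ (AF r))) = {q1, q3, q4, q5, q6, q7}, so the formula does not hold at q2.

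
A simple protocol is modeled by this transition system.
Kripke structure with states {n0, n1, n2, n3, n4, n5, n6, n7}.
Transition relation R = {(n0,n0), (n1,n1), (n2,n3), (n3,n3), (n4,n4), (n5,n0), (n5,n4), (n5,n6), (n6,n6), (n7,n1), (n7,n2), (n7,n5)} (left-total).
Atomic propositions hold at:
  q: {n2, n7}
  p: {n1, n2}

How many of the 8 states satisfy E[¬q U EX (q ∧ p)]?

1

Sat(¬q) = {n0, n1, n3, n4, n5, n6}
Sat(q ∧ p) = {n2}
Sat(EX (q ∧ p)) = {s : some successor in {n2}} = {n7}
E[¬q U EX (q ∧ p)]: least fixpoint, start Z0 = Sat(EX (q ∧ p)) = {n7}, add states in Sat(¬q) with some successor in Z. Already a fixed point.
Sat(E[¬q U EX (q ∧ p)]) = {n7}
|Sat(E[¬q U EX (q ∧ p)])| = |{n7}| = 1.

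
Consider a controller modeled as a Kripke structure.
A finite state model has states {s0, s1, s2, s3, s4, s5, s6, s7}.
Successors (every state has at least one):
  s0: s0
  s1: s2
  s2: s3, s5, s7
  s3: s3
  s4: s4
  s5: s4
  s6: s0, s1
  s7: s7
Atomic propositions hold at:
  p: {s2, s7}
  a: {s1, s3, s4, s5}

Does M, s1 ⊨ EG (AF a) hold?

AF a: least fixpoint, start Z0 = {s1, s3, s4, s5}, add states with every successor in Z. Already a fixed point.
Sat(AF a) = {s1, s3, s4, s5}
EG (AF a): greatest fixpoint, start Z0 = {s1, s3, s4, s5}, keep only states in Sat with some successor in Z. Z1 = {s3, s4, s5}; fixed.
Sat(EG (AF a)) = {s3, s4, s5}
s1 ∉ Sat(EG (AF a)) = {s3, s4, s5}, so the formula does not hold at s1.

No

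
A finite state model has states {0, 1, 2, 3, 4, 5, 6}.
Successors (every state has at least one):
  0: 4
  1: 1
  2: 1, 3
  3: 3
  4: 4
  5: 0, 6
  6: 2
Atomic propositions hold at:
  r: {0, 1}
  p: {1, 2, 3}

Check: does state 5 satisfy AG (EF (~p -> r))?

No

Sat(~p) = {0, 4, 5, 6}
Sat(~p -> r) = {0, 1, 2, 3}
EF (~p -> r): least fixpoint, start Z0 = {0, 1, 2, 3}, add states with some successor in Z. Z1 = {0, 1, 2, 3, 5, 6}; fixed.
Sat(EF (~p -> r)) = {0, 1, 2, 3, 5, 6}
AG (EF (~p -> r)): greatest fixpoint, start Z0 = {0, 1, 2, 3, 5, 6}, keep only states in Sat with every successor in Z. Z1 = {1, 2, 3, 5, 6}; Z2 = {1, 2, 3, 6}; fixed.
Sat(AG (EF (~p -> r))) = {1, 2, 3, 6}
5 ∉ Sat(AG (EF (~p -> r))) = {1, 2, 3, 6}, so the formula does not hold at 5.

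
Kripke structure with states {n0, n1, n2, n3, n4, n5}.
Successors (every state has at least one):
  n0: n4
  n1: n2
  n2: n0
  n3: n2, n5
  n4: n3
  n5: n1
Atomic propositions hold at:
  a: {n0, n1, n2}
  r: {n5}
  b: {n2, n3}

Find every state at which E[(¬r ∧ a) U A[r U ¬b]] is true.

{n0, n1, n2, n4, n5}

Sat(¬r) = {n0, n1, n2, n3, n4}
Sat(¬r ∧ a) = {n0, n1, n2}
Sat(¬b) = {n0, n1, n4, n5}
A[r U ¬b]: least fixpoint, start Z0 = Sat(¬b) = {n0, n1, n4, n5}, add states in Sat(r) with every successor in Z. Already a fixed point.
Sat(A[r U ¬b]) = {n0, n1, n4, n5}
E[(¬r ∧ a) U A[r U ¬b]]: least fixpoint, start Z0 = Sat(A[r U ¬b]) = {n0, n1, n4, n5}, add states in Sat(¬r ∧ a) with some successor in Z. Z1 = {n0, n1, n2, n4, n5}; fixed.
Sat(E[(¬r ∧ a) U A[r U ¬b]]) = {n0, n1, n2, n4, n5}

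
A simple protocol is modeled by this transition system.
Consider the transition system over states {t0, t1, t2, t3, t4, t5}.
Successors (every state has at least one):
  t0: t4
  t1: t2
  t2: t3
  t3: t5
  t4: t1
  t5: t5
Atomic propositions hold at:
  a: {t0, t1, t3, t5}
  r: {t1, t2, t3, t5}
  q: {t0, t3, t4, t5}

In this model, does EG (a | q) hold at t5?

Yes

Sat(a | q) = {t0, t1, t3, t4, t5}
EG (a | q): greatest fixpoint, start Z0 = {t0, t1, t3, t4, t5}, keep only states in Sat with some successor in Z. Z1 = {t0, t3, t4, t5}; Z2 = {t0, t3, t5}; Z3 = {t3, t5}; fixed.
Sat(EG (a | q)) = {t3, t5}
t5 ∈ Sat(EG (a | q)) = {t3, t5}, so the formula holds at t5.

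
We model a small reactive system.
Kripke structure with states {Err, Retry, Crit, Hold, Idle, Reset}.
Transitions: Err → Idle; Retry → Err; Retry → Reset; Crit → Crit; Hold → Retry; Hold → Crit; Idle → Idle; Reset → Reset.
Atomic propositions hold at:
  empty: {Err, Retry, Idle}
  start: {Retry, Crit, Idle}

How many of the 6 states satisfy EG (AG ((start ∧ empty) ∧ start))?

1

Sat(start ∧ empty) = {Retry, Idle}
Sat((start ∧ empty) ∧ start) = {Retry, Idle}
AG ((start ∧ empty) ∧ start): greatest fixpoint, start Z0 = {Retry, Idle}, keep only states in Sat with every successor in Z. Z1 = {Idle}; fixed.
Sat(AG ((start ∧ empty) ∧ start)) = {Idle}
EG (AG ((start ∧ empty) ∧ start)): greatest fixpoint, start Z0 = {Idle}, keep only states in Sat with some successor in Z. Already a fixed point.
Sat(EG (AG ((start ∧ empty) ∧ start))) = {Idle}
|Sat(EG (AG ((start ∧ empty) ∧ start)))| = |{Idle}| = 1.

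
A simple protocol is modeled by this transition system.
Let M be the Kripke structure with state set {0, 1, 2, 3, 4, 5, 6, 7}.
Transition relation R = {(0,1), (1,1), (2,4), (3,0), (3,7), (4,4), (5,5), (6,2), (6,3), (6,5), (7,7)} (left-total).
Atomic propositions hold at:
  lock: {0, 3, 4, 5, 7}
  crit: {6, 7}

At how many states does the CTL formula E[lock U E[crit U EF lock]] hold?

7

EF lock: least fixpoint, start Z0 = {0, 3, 4, 5, 7}, add states with some successor in Z. Z1 = {0, 2, 3, 4, 5, 6, 7}; fixed.
Sat(EF lock) = {0, 2, 3, 4, 5, 6, 7}
E[crit U EF lock]: least fixpoint, start Z0 = Sat(EF lock) = {0, 2, 3, 4, 5, 6, 7}, add states in Sat(crit) with some successor in Z. Already a fixed point.
Sat(E[crit U EF lock]) = {0, 2, 3, 4, 5, 6, 7}
E[lock U E[crit U EF lock]]: least fixpoint, start Z0 = Sat(E[crit U EF lock]) = {0, 2, 3, 4, 5, 6, 7}, add states in Sat(lock) with some successor in Z. Already a fixed point.
Sat(E[lock U E[crit U EF lock]]) = {0, 2, 3, 4, 5, 6, 7}
|Sat(E[lock U E[crit U EF lock]])| = |{0, 2, 3, 4, 5, 6, 7}| = 7.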